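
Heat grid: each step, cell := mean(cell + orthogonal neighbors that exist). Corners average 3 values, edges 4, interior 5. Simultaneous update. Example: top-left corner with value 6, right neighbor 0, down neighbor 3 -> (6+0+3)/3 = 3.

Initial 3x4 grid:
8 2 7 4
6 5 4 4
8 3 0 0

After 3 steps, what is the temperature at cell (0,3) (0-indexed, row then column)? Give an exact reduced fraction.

Step 1: cell (0,3) = 5
Step 2: cell (0,3) = 49/12
Step 3: cell (0,3) = 581/144
Full grid after step 3:
  1157/216 7261/1440 2033/480 581/144
  5189/960 357/80 457/120 289/90
  1063/216 6101/1440 4339/1440 1171/432

Answer: 581/144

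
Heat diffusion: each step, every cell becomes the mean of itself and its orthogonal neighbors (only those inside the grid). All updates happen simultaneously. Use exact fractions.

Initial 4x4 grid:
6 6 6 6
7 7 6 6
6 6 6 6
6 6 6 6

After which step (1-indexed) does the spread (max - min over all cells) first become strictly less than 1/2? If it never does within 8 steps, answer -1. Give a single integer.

Step 1: max=13/2, min=6, spread=1/2
Step 2: max=1529/240, min=6, spread=89/240
  -> spread < 1/2 first at step 2
Step 3: max=854/135, min=6, spread=44/135
Step 4: max=102077/16200, min=3613/600, spread=2263/8100
Step 5: max=121913/19440, min=36209/6000, spread=7181/30375
Step 6: max=45561337/7290000, min=816851/135000, spread=1451383/7290000
Step 7: max=1362574183/218700000, min=4910927/810000, spread=36623893/218700000
Step 8: max=40778676001/6561000000, min=246018379/40500000, spread=923698603/6561000000

Answer: 2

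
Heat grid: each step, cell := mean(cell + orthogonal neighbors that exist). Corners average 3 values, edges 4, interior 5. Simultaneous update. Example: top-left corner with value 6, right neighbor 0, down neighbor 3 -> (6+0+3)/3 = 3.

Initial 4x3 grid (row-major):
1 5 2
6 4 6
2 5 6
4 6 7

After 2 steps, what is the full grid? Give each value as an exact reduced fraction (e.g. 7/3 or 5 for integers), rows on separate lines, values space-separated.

After step 1:
  4 3 13/3
  13/4 26/5 9/2
  17/4 23/5 6
  4 11/2 19/3
After step 2:
  41/12 62/15 71/18
  167/40 411/100 601/120
  161/40 511/100 643/120
  55/12 613/120 107/18

Answer: 41/12 62/15 71/18
167/40 411/100 601/120
161/40 511/100 643/120
55/12 613/120 107/18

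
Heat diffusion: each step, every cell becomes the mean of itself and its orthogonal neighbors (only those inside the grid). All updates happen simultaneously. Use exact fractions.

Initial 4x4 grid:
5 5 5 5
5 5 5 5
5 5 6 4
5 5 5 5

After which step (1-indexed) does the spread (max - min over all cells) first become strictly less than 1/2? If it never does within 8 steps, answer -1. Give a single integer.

Answer: 2

Derivation:
Step 1: max=21/4, min=14/3, spread=7/12
Step 2: max=513/100, min=233/48, spread=331/1200
  -> spread < 1/2 first at step 2
Step 3: max=2033/400, min=533/108, spread=1591/10800
Step 4: max=14557/2880, min=1072273/216000, spread=9751/108000
Step 5: max=72667/14400, min=10758017/2160000, spread=142033/2160000
Step 6: max=9069869/1800000, min=97004527/19440000, spread=4750291/97200000
Step 7: max=979201733/194400000, min=9710814929/1944000000, spread=9022489/216000000
Step 8: max=3260936447/648000000, min=87459638839/17496000000, spread=58564523/1749600000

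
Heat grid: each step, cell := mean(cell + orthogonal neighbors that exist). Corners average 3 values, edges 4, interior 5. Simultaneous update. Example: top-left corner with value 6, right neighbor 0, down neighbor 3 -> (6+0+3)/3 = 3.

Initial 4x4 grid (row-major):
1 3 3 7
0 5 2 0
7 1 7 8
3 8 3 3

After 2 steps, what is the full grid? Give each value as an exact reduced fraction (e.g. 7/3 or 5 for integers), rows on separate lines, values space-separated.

After step 1:
  4/3 3 15/4 10/3
  13/4 11/5 17/5 17/4
  11/4 28/5 21/5 9/2
  6 15/4 21/4 14/3
After step 2:
  91/36 617/240 809/240 34/9
  143/60 349/100 89/25 929/240
  22/5 37/10 459/100 1057/240
  25/6 103/20 67/15 173/36

Answer: 91/36 617/240 809/240 34/9
143/60 349/100 89/25 929/240
22/5 37/10 459/100 1057/240
25/6 103/20 67/15 173/36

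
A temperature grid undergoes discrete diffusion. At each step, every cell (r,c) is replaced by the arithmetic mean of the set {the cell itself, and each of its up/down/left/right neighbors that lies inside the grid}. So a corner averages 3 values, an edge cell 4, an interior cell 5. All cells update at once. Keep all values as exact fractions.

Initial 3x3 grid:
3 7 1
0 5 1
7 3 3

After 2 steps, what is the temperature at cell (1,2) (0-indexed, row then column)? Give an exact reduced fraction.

Step 1: cell (1,2) = 5/2
Step 2: cell (1,2) = 331/120
Full grid after step 2:
  133/36 203/60 19/6
  817/240 359/100 331/120
  139/36 401/120 28/9

Answer: 331/120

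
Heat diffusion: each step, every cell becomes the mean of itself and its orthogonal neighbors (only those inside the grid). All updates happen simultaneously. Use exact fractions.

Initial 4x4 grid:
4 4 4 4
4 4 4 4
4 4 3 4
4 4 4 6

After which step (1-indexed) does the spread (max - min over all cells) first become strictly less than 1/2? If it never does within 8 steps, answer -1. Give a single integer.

Answer: 2

Derivation:
Step 1: max=14/3, min=19/5, spread=13/15
Step 2: max=79/18, min=98/25, spread=211/450
  -> spread < 1/2 first at step 2
Step 3: max=4589/1080, min=494/125, spread=8021/27000
Step 4: max=135317/32400, min=99/25, spread=7013/32400
Step 5: max=4018523/972000, min=95279/24000, spread=319447/1944000
Step 6: max=119711609/29160000, min=428899/108000, spread=3908879/29160000
Step 7: max=3574473869/874800000, min=1609421/405000, spread=98124509/874800000
Step 8: max=106851392717/26244000000, min=1932929657/486000000, spread=2473191239/26244000000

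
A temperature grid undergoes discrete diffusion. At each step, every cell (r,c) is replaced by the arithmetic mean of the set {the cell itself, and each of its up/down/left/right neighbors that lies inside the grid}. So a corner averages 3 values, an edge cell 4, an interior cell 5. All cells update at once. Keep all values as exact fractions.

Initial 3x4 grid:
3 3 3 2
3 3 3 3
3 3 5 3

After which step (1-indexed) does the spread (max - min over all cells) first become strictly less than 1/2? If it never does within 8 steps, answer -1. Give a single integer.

Answer: 3

Derivation:
Step 1: max=11/3, min=8/3, spread=1
Step 2: max=211/60, min=49/18, spread=143/180
Step 3: max=7159/2160, min=21049/7200, spread=8443/21600
  -> spread < 1/2 first at step 3
Step 4: max=352379/108000, min=385043/129600, spread=189059/648000
Step 5: max=24886267/7776000, min=19586221/6480000, spread=6914009/38880000
Step 6: max=617801557/194400000, min=49416211/16200000, spread=992281/7776000
Step 7: max=88279937947/27993600000, min=35778458363/11664000000, spread=12058189379/139968000000
Step 8: max=2199197830867/699840000000, min=89742016583/29160000000, spread=363115463/5598720000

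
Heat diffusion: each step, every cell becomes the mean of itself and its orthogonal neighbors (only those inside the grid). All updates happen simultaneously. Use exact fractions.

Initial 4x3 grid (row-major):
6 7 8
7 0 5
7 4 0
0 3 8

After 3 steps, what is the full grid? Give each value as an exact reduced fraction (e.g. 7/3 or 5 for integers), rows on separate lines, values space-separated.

After step 1:
  20/3 21/4 20/3
  5 23/5 13/4
  9/2 14/5 17/4
  10/3 15/4 11/3
After step 2:
  203/36 1391/240 91/18
  623/120 209/50 563/120
  469/120 199/50 419/120
  139/36 271/80 35/9
After step 3:
  11971/2160 74413/14400 11191/2160
  17027/3600 28607/6000 15677/3600
  15247/3600 7579/2000 14447/3600
  8033/2160 6047/1600 7753/2160

Answer: 11971/2160 74413/14400 11191/2160
17027/3600 28607/6000 15677/3600
15247/3600 7579/2000 14447/3600
8033/2160 6047/1600 7753/2160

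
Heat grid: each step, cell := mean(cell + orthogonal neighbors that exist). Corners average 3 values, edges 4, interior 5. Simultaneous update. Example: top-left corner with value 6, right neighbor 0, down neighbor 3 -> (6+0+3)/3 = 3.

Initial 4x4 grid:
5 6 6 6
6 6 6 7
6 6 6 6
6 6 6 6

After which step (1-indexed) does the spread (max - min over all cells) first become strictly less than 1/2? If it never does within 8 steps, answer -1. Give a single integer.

Step 1: max=19/3, min=17/3, spread=2/3
Step 2: max=751/120, min=103/18, spread=193/360
Step 3: max=13337/2160, min=1255/216, spread=787/2160
  -> spread < 1/2 first at step 3
Step 4: max=663403/108000, min=189761/32400, spread=92599/324000
Step 5: max=19801747/3240000, min=5726987/972000, spread=2135371/9720000
Step 6: max=37023571/6075000, min=172570007/29160000, spread=25715669/145800000
Step 7: max=17725893151/2916000000, min=1038757141/174960000, spread=1239822403/8748000000
Step 8: max=265404223589/43740000000, min=156209878511/26244000000, spread=3790819553/32805000000

Answer: 3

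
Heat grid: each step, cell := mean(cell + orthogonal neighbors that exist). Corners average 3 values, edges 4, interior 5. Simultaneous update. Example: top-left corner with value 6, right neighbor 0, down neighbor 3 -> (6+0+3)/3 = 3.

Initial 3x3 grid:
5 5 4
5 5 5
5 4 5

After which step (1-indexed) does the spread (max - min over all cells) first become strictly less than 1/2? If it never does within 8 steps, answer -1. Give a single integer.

Answer: 1

Derivation:
Step 1: max=5, min=14/3, spread=1/3
  -> spread < 1/2 first at step 1
Step 2: max=59/12, min=1133/240, spread=47/240
Step 3: max=389/80, min=5099/1080, spread=61/432
Step 4: max=209167/43200, min=307363/64800, spread=511/5184
Step 5: max=12500149/2592000, min=18480911/3888000, spread=4309/62208
Step 6: max=249501901/51840000, min=1111416367/233280000, spread=36295/746496
Step 7: max=44835150941/9331200000, min=66774956099/13996800000, spread=305773/8957952
Step 8: max=2687378070527/559872000000, min=4010942488603/839808000000, spread=2575951/107495424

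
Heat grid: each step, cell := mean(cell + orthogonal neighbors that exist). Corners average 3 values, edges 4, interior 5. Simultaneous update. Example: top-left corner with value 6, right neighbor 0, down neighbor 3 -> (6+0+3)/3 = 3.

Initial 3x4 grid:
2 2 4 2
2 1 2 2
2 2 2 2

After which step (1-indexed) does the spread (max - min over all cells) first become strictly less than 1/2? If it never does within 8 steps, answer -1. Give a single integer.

Answer: 3

Derivation:
Step 1: max=8/3, min=7/4, spread=11/12
Step 2: max=577/240, min=11/6, spread=137/240
Step 3: max=5047/2160, min=673/360, spread=1009/2160
  -> spread < 1/2 first at step 3
Step 4: max=29249/12960, min=16421/8640, spread=1847/5184
Step 5: max=430741/194400, min=1000537/518400, spread=444317/1555200
Step 6: max=50860117/23328000, min=60875711/31104000, spread=4162667/18662400
Step 7: max=3018004583/1399680000, min=3691124509/1866240000, spread=199728961/1119744000
Step 8: max=179458591057/83980800000, min=223421915351/111974400000, spread=1902744727/13436928000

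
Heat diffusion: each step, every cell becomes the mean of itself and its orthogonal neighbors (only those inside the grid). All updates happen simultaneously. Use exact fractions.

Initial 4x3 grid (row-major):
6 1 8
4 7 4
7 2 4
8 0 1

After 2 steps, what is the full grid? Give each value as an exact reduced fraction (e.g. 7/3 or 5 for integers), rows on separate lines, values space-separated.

After step 1:
  11/3 11/2 13/3
  6 18/5 23/4
  21/4 4 11/4
  5 11/4 5/3
After step 2:
  91/18 171/40 187/36
  1111/240 497/100 493/120
  81/16 367/100 85/24
  13/3 161/48 43/18

Answer: 91/18 171/40 187/36
1111/240 497/100 493/120
81/16 367/100 85/24
13/3 161/48 43/18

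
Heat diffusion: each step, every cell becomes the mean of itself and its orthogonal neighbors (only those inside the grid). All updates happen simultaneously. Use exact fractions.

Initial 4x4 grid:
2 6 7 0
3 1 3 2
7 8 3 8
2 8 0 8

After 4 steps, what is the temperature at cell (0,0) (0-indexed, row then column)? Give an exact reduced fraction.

Step 1: cell (0,0) = 11/3
Step 2: cell (0,0) = 131/36
Step 3: cell (0,0) = 8377/2160
Step 4: cell (0,0) = 254803/64800
Full grid after step 4:
  254803/64800 417383/108000 134581/36000 39953/10800
  905131/216000 148277/36000 24079/6000 23741/6000
  994243/216000 410009/90000 807323/180000 238127/54000
  31399/6480 1048183/216000 1029623/216000 61237/12960

Answer: 254803/64800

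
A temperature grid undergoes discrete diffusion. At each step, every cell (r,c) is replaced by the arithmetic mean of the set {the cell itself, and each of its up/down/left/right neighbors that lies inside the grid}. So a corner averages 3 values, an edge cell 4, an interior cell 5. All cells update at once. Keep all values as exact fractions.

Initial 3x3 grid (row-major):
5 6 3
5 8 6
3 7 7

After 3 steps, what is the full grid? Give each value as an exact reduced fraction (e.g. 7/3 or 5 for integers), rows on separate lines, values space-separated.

Answer: 11819/2160 40139/7200 683/120
80053/14400 2903/500 5333/900
683/120 85553/14400 13249/2160

Derivation:
After step 1:
  16/3 11/2 5
  21/4 32/5 6
  5 25/4 20/3
After step 2:
  193/36 667/120 11/2
  1319/240 147/25 361/60
  11/2 1459/240 227/36
After step 3:
  11819/2160 40139/7200 683/120
  80053/14400 2903/500 5333/900
  683/120 85553/14400 13249/2160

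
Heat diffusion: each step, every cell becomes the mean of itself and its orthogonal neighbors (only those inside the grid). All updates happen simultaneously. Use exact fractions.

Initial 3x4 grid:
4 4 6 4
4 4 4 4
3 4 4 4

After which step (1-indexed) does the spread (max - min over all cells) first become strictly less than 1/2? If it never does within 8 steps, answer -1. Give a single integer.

Step 1: max=14/3, min=11/3, spread=1
Step 2: max=271/60, min=67/18, spread=143/180
Step 3: max=2371/540, min=823/216, spread=209/360
Step 4: max=69841/16200, min=504083/129600, spread=3643/8640
  -> spread < 1/2 first at step 4
Step 5: max=4158149/972000, min=30588607/7776000, spread=178439/518400
Step 6: max=247191451/58320000, min=1854857633/466560000, spread=1635653/6220800
Step 7: max=7372066567/1749600000, min=112043259547/27993600000, spread=78797407/373248000
Step 8: max=54996830791/13122000000, min=6761348045873/1679616000000, spread=741990121/4478976000

Answer: 4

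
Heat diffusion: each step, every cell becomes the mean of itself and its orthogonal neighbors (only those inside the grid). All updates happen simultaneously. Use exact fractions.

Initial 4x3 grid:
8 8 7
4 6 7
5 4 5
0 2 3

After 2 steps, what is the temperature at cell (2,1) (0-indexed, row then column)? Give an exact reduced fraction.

Answer: 409/100

Derivation:
Step 1: cell (2,1) = 22/5
Step 2: cell (2,1) = 409/100
Full grid after step 2:
  59/9 541/80 125/18
  161/30 589/100 181/30
  59/15 409/100 281/60
  47/18 739/240 31/9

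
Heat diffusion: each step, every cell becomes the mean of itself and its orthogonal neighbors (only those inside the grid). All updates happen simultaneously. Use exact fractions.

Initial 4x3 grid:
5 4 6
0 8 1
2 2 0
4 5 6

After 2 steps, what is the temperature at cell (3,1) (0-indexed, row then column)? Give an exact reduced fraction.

Step 1: cell (3,1) = 17/4
Step 2: cell (3,1) = 899/240
Full grid after step 2:
  25/6 185/48 79/18
  47/16 393/100 19/6
  769/240 149/50 49/15
  119/36 899/240 61/18

Answer: 899/240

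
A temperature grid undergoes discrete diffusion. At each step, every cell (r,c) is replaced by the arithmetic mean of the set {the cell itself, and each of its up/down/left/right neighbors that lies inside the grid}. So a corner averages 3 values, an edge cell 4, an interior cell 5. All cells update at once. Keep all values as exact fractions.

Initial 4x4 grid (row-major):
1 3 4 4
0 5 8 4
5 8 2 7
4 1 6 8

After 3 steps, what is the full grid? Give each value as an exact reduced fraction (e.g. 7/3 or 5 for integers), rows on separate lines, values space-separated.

Answer: 1667/540 12643/3600 5321/1200 833/180
11953/3600 6239/1500 2309/500 6301/1200
14281/3600 1607/375 664/125 427/80
1069/270 16771/3600 241/48 57/10

Derivation:
After step 1:
  4/3 13/4 19/4 4
  11/4 24/5 23/5 23/4
  17/4 21/5 31/5 21/4
  10/3 19/4 17/4 7
After step 2:
  22/9 53/15 83/20 29/6
  197/60 98/25 261/50 49/10
  109/30 121/25 49/10 121/20
  37/9 62/15 111/20 11/2
After step 3:
  1667/540 12643/3600 5321/1200 833/180
  11953/3600 6239/1500 2309/500 6301/1200
  14281/3600 1607/375 664/125 427/80
  1069/270 16771/3600 241/48 57/10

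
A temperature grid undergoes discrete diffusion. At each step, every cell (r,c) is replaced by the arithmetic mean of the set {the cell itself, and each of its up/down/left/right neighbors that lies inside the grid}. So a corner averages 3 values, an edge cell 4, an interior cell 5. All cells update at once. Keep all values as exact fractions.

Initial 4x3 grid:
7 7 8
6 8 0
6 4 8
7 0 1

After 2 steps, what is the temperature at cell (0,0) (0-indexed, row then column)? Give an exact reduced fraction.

Answer: 251/36

Derivation:
Step 1: cell (0,0) = 20/3
Step 2: cell (0,0) = 251/36
Full grid after step 2:
  251/36 145/24 37/6
  145/24 609/100 77/16
  661/120 111/25 349/80
  157/36 233/60 37/12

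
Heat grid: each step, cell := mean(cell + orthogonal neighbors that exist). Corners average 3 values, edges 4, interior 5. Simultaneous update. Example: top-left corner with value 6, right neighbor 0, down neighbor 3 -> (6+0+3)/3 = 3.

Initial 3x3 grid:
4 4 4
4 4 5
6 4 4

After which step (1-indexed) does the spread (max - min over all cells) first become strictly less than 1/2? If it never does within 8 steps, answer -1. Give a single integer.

Answer: 2

Derivation:
Step 1: max=14/3, min=4, spread=2/3
Step 2: max=41/9, min=62/15, spread=19/45
  -> spread < 1/2 first at step 2
Step 3: max=1199/270, min=7553/1800, spread=1321/5400
Step 4: max=142421/32400, min=547759/129600, spread=877/5184
Step 5: max=1060439/243000, min=33012173/7776000, spread=7375/62208
Step 6: max=506877539/116640000, min=1988667031/466560000, spread=62149/746496
Step 7: max=15159808829/3499200000, min=119642398757/27993600000, spread=523543/8957952
Step 8: max=1815532121201/419904000000, min=7193213031679/1679616000000, spread=4410589/107495424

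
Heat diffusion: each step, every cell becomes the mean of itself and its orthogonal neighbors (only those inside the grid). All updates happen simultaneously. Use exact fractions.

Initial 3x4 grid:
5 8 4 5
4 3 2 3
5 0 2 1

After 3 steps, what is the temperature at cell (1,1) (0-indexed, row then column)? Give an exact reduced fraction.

Step 1: cell (1,1) = 17/5
Step 2: cell (1,1) = 359/100
Step 3: cell (1,1) = 21481/6000
Full grid after step 3:
  619/135 31327/7200 3133/800 1303/360
  57209/14400 21481/6000 6297/2000 14053/4800
  148/45 2303/800 1933/800 281/120

Answer: 21481/6000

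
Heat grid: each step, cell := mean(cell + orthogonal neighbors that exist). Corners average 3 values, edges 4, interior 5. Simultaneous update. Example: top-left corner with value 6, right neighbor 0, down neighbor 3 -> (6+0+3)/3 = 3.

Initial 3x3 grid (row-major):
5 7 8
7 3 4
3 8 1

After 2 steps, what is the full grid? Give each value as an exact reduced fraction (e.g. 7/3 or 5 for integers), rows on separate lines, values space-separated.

Answer: 199/36 1453/240 193/36
679/120 119/25 307/60
19/4 1193/240 145/36

Derivation:
After step 1:
  19/3 23/4 19/3
  9/2 29/5 4
  6 15/4 13/3
After step 2:
  199/36 1453/240 193/36
  679/120 119/25 307/60
  19/4 1193/240 145/36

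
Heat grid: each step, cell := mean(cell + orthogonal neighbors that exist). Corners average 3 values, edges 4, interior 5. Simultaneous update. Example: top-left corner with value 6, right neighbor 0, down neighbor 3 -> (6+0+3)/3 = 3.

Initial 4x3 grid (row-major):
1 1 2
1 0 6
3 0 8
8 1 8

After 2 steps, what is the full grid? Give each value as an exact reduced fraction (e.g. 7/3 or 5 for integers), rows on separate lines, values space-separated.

Answer: 13/12 33/20 8/3
137/80 41/20 141/40
213/80 67/20 527/120
15/4 979/240 185/36

Derivation:
After step 1:
  1 1 3
  5/4 8/5 4
  3 12/5 11/2
  4 17/4 17/3
After step 2:
  13/12 33/20 8/3
  137/80 41/20 141/40
  213/80 67/20 527/120
  15/4 979/240 185/36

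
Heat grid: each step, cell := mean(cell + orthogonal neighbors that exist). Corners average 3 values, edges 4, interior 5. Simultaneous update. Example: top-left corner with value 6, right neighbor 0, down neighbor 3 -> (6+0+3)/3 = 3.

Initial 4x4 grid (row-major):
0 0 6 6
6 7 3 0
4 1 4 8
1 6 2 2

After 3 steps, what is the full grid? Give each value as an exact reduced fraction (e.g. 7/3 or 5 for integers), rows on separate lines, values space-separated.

After step 1:
  2 13/4 15/4 4
  17/4 17/5 4 17/4
  3 22/5 18/5 7/2
  11/3 5/2 7/2 4
After step 2:
  19/6 31/10 15/4 4
  253/80 193/50 19/5 63/16
  919/240 169/50 19/5 307/80
  55/18 211/60 17/5 11/3
After step 3:
  2263/720 4163/1200 293/80 187/48
  8411/2400 6921/2000 7659/2000 623/160
  24169/7200 22063/6000 7287/2000 1829/480
  7489/2160 12017/3600 863/240 2617/720

Answer: 2263/720 4163/1200 293/80 187/48
8411/2400 6921/2000 7659/2000 623/160
24169/7200 22063/6000 7287/2000 1829/480
7489/2160 12017/3600 863/240 2617/720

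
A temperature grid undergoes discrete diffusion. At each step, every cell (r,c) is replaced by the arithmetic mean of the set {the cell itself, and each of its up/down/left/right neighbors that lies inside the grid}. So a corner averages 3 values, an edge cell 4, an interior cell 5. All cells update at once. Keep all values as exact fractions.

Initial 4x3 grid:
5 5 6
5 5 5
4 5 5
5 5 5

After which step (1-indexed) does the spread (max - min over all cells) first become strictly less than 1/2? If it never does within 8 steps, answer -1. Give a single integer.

Step 1: max=16/3, min=14/3, spread=2/3
Step 2: max=95/18, min=569/120, spread=193/360
Step 3: max=1121/216, min=5189/1080, spread=52/135
  -> spread < 1/2 first at step 3
Step 4: max=665701/129600, min=156959/32400, spread=7573/25920
Step 5: max=39660569/7776000, min=2365129/486000, spread=363701/1555200
Step 6: max=2366491711/466560000, min=285170167/58320000, spread=681043/3732480
Step 7: max=141436042949/27993600000, min=4292303957/874800000, spread=163292653/1119744000
Step 8: max=8459808434191/1679616000000, min=516589789301/104976000000, spread=1554974443/13436928000

Answer: 3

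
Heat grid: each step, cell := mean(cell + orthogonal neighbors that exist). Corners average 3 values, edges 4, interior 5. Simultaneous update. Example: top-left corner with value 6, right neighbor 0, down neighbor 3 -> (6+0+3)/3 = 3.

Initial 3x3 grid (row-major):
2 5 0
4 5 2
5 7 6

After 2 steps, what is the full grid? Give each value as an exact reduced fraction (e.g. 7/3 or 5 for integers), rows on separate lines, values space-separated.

Answer: 32/9 17/5 103/36
22/5 103/25 911/240
181/36 1241/240 14/3

Derivation:
After step 1:
  11/3 3 7/3
  4 23/5 13/4
  16/3 23/4 5
After step 2:
  32/9 17/5 103/36
  22/5 103/25 911/240
  181/36 1241/240 14/3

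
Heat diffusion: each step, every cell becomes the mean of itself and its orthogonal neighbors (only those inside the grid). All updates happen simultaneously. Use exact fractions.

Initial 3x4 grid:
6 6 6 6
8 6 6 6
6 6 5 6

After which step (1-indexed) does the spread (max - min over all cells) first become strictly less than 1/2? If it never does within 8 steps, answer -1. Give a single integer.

Step 1: max=20/3, min=17/3, spread=1
Step 2: max=787/120, min=689/120, spread=49/60
Step 3: max=6917/1080, min=6269/1080, spread=3/5
Step 4: max=2730763/432000, min=190511/32400, spread=571849/1296000
  -> spread < 1/2 first at step 4
Step 5: max=24411233/3888000, min=5737097/972000, spread=97523/259200
Step 6: max=1454334007/233280000, min=173279129/29160000, spread=302671/1036800
Step 7: max=86930757413/13996800000, min=10435556311/1749600000, spread=45950759/186624000
Step 8: max=5195339355967/839808000000, min=628611705449/104976000000, spread=443855233/2239488000

Answer: 4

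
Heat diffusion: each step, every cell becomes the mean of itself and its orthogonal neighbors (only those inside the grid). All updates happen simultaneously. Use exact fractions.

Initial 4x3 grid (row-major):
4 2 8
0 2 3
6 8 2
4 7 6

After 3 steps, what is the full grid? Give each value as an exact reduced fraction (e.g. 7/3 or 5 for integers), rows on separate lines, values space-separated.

After step 1:
  2 4 13/3
  3 3 15/4
  9/2 5 19/4
  17/3 25/4 5
After step 2:
  3 10/3 145/36
  25/8 15/4 95/24
  109/24 47/10 37/8
  197/36 263/48 16/3
After step 3:
  227/72 127/36 815/216
  173/48 283/75 589/144
  3211/720 5543/1200 1117/240
  2231/432 15109/2880 247/48

Answer: 227/72 127/36 815/216
173/48 283/75 589/144
3211/720 5543/1200 1117/240
2231/432 15109/2880 247/48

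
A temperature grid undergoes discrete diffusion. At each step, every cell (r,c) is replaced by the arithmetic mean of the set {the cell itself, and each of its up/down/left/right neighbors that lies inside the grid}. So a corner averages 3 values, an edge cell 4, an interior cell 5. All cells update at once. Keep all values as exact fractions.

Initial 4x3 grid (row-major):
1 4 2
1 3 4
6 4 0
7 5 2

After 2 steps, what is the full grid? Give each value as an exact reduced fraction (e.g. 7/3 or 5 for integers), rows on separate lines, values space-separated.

After step 1:
  2 5/2 10/3
  11/4 16/5 9/4
  9/2 18/5 5/2
  6 9/2 7/3
After step 2:
  29/12 331/120 97/36
  249/80 143/50 677/240
  337/80 183/50 641/240
  5 493/120 28/9

Answer: 29/12 331/120 97/36
249/80 143/50 677/240
337/80 183/50 641/240
5 493/120 28/9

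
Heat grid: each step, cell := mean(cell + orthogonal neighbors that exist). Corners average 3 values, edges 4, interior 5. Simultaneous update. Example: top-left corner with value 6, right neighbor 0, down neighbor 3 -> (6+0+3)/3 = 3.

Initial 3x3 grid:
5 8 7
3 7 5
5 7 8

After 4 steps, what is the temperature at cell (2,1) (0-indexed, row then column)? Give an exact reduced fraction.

Step 1: cell (2,1) = 27/4
Step 2: cell (2,1) = 293/48
Step 3: cell (2,1) = 3551/576
Step 4: cell (2,1) = 210529/34560
Full grid after step 4:
  30529/5184 70583/11520 16627/2592
  25063/4320 88493/14400 220829/34560
  10111/1728 210529/34560 16561/2592

Answer: 210529/34560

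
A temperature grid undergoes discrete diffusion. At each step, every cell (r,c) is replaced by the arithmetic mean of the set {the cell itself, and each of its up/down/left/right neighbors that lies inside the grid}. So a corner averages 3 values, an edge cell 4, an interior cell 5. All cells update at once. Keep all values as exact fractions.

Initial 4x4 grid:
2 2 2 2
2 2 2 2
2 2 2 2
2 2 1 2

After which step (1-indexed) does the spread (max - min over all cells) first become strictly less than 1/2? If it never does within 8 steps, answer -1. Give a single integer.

Answer: 1

Derivation:
Step 1: max=2, min=5/3, spread=1/3
  -> spread < 1/2 first at step 1
Step 2: max=2, min=209/120, spread=31/120
Step 3: max=2, min=1949/1080, spread=211/1080
Step 4: max=2, min=199157/108000, spread=16843/108000
Step 5: max=17921/9000, min=1805357/972000, spread=130111/972000
Step 6: max=1072841/540000, min=54677633/29160000, spread=3255781/29160000
Step 7: max=1068893/540000, min=1649246309/874800000, spread=82360351/874800000
Step 8: max=191893559/97200000, min=49736683109/26244000000, spread=2074577821/26244000000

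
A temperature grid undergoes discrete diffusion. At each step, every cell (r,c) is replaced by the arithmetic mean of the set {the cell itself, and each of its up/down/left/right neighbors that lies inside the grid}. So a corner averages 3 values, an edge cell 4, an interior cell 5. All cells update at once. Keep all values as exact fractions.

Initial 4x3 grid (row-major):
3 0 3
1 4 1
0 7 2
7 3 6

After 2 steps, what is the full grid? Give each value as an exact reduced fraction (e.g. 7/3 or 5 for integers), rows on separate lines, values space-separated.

After step 1:
  4/3 5/2 4/3
  2 13/5 5/2
  15/4 16/5 4
  10/3 23/4 11/3
After step 2:
  35/18 233/120 19/9
  581/240 64/25 313/120
  737/240 193/50 401/120
  77/18 319/80 161/36

Answer: 35/18 233/120 19/9
581/240 64/25 313/120
737/240 193/50 401/120
77/18 319/80 161/36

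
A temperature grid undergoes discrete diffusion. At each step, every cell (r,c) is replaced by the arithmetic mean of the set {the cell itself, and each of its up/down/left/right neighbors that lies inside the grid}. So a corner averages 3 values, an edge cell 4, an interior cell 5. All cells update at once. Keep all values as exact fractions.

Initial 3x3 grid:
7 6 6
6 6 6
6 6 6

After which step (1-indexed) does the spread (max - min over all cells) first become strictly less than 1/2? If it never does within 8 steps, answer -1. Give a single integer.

Step 1: max=19/3, min=6, spread=1/3
  -> spread < 1/2 first at step 1
Step 2: max=113/18, min=6, spread=5/18
Step 3: max=1337/216, min=6, spread=41/216
Step 4: max=79891/12960, min=2171/360, spread=347/2592
Step 5: max=4772537/777600, min=21757/3600, spread=2921/31104
Step 6: max=285764539/46656000, min=2617483/432000, spread=24611/373248
Step 7: max=17114882033/2799360000, min=58976741/9720000, spread=207329/4478976
Step 8: max=1025799552451/167961600000, min=3149201599/518400000, spread=1746635/53747712

Answer: 1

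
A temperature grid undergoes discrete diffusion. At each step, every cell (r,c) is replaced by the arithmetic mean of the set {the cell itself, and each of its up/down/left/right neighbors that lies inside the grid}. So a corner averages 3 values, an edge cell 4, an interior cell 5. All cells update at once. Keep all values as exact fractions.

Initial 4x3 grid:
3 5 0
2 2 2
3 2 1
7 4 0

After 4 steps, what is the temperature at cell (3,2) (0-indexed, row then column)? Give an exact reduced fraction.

Answer: 61639/25920

Derivation:
Step 1: cell (3,2) = 5/3
Step 2: cell (3,2) = 37/18
Step 3: cell (3,2) = 4819/2160
Step 4: cell (3,2) = 61639/25920
Full grid after step 4:
  34879/12960 214351/86400 28399/12960
  60899/21600 88043/36000 11681/5400
  64207/21600 188561/72000 11833/5400
  81079/25920 475291/172800 61639/25920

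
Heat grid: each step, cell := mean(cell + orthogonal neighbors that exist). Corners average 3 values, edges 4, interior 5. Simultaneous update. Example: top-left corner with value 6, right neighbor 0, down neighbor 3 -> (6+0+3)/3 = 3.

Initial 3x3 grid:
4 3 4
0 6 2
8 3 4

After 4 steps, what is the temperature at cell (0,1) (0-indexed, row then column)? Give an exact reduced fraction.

Answer: 2999687/864000

Derivation:
Step 1: cell (0,1) = 17/4
Step 2: cell (0,1) = 743/240
Step 3: cell (0,1) = 52921/14400
Step 4: cell (0,1) = 2999687/864000
Full grid after step 4:
  473461/129600 2999687/864000 155837/43200
  525677/144000 18977/5000 64319/18000
  511361/129600 3255187/864000 166337/43200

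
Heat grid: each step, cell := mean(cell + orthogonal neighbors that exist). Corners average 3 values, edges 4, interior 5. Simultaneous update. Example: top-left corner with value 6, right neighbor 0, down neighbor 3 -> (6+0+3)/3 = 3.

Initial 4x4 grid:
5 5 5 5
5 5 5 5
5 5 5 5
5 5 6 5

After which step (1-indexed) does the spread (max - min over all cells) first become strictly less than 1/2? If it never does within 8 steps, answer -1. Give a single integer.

Step 1: max=16/3, min=5, spread=1/3
  -> spread < 1/2 first at step 1
Step 2: max=631/120, min=5, spread=31/120
Step 3: max=5611/1080, min=5, spread=211/1080
Step 4: max=556843/108000, min=5, spread=16843/108000
Step 5: max=4998643/972000, min=45079/9000, spread=130111/972000
Step 6: max=149442367/29160000, min=2707159/540000, spread=3255781/29160000
Step 7: max=4474353691/874800000, min=2711107/540000, spread=82360351/874800000
Step 8: max=133971316891/26244000000, min=488506441/97200000, spread=2074577821/26244000000

Answer: 1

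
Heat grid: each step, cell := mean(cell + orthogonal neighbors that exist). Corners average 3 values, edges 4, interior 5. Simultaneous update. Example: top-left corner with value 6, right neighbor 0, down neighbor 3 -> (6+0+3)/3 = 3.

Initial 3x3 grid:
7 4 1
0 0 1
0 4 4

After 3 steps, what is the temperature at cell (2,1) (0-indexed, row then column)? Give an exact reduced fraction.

Answer: 3557/1800

Derivation:
Step 1: cell (2,1) = 2
Step 2: cell (2,1) = 61/30
Step 3: cell (2,1) = 3557/1800
Full grid after step 3:
  5443/2160 8639/3600 823/360
  3459/1600 4349/2000 5051/2400
  4223/2160 3557/1800 251/120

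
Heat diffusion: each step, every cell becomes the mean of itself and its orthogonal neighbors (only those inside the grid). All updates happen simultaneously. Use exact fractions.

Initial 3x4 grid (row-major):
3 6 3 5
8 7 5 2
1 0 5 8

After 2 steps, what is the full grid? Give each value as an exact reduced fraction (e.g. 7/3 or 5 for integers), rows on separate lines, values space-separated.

Answer: 91/18 611/120 517/120 157/36
1117/240 447/100 477/100 133/30
11/3 319/80 343/80 29/6

Derivation:
After step 1:
  17/3 19/4 19/4 10/3
  19/4 26/5 22/5 5
  3 13/4 9/2 5
After step 2:
  91/18 611/120 517/120 157/36
  1117/240 447/100 477/100 133/30
  11/3 319/80 343/80 29/6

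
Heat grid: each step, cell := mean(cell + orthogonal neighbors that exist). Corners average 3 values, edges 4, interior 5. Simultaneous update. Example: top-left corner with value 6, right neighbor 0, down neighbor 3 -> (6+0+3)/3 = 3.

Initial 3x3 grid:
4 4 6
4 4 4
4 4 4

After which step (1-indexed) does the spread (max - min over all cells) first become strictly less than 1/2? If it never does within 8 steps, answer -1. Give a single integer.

Step 1: max=14/3, min=4, spread=2/3
Step 2: max=41/9, min=4, spread=5/9
Step 3: max=473/108, min=4, spread=41/108
  -> spread < 1/2 first at step 3
Step 4: max=28051/6480, min=731/180, spread=347/1296
Step 5: max=1662137/388800, min=7357/1800, spread=2921/15552
Step 6: max=99140539/23328000, min=889483/216000, spread=24611/186624
Step 7: max=5917442033/1399680000, min=20096741/4860000, spread=207329/2239488
Step 8: max=353953152451/83980800000, min=1075601599/259200000, spread=1746635/26873856

Answer: 3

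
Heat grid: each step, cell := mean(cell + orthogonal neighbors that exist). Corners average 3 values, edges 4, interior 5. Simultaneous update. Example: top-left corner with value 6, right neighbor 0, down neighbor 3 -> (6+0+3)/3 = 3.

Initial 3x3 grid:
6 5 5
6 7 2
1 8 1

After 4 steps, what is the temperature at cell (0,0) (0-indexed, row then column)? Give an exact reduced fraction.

Step 1: cell (0,0) = 17/3
Step 2: cell (0,0) = 197/36
Step 3: cell (0,0) = 11551/2160
Step 4: cell (0,0) = 668477/129600
Full grid after step 4:
  668477/129600 4299709/864000 101317/21600
  1091521/216000 1721083/360000 3924709/864000
  209309/43200 4007959/864000 71119/16200

Answer: 668477/129600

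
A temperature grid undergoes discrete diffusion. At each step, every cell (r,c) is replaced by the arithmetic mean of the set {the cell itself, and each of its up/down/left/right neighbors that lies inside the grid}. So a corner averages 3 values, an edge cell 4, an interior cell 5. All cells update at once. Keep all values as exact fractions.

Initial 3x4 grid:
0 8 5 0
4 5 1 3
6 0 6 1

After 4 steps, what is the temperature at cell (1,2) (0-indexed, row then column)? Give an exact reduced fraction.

Step 1: cell (1,2) = 4
Step 2: cell (1,2) = 287/100
Step 3: cell (1,2) = 3353/1000
Step 4: cell (1,2) = 125263/40000
Full grid after step 4:
  56113/14400 131227/36000 364001/108000 380087/129600
  3219593/864000 1319917/360000 125263/40000 844201/288000
  479167/129600 739487/216000 686627/216000 359737/129600

Answer: 125263/40000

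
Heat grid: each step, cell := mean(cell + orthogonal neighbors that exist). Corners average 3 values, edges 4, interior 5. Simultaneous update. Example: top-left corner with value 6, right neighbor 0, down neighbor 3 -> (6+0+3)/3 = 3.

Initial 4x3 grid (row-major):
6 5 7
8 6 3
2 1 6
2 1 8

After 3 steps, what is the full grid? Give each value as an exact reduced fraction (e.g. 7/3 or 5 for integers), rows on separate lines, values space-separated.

Answer: 11771/2160 19699/3600 953/180
34613/7200 28769/6000 1991/400
26413/7200 23809/6000 2599/600
6667/2160 12359/3600 179/45

Derivation:
After step 1:
  19/3 6 5
  11/2 23/5 11/2
  13/4 16/5 9/2
  5/3 3 5
After step 2:
  107/18 329/60 11/2
  1181/240 124/25 49/10
  817/240 371/100 91/20
  95/36 193/60 25/6
After step 3:
  11771/2160 19699/3600 953/180
  34613/7200 28769/6000 1991/400
  26413/7200 23809/6000 2599/600
  6667/2160 12359/3600 179/45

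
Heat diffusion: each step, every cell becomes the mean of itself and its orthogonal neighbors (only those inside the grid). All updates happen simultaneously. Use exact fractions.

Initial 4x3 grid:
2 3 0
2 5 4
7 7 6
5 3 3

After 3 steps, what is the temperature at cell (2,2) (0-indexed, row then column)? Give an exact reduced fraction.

Step 1: cell (2,2) = 5
Step 2: cell (2,2) = 367/80
Step 3: cell (2,2) = 10691/2400
Full grid after step 3:
  7007/2160 22783/7200 6857/2160
  28553/7200 11717/3000 27503/7200
  3747/800 4649/1000 10691/2400
  3517/720 11461/2400 1109/240

Answer: 10691/2400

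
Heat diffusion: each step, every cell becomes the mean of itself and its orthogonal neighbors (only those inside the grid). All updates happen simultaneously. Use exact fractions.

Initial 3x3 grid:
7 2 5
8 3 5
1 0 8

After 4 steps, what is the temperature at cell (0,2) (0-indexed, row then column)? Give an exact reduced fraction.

Answer: 3511/800

Derivation:
Step 1: cell (0,2) = 4
Step 2: cell (0,2) = 9/2
Step 3: cell (0,2) = 527/120
Step 4: cell (0,2) = 3511/800
Full grid after step 4:
  142733/32400 3780019/864000 3511/800
  3590269/864000 503351/120000 3626519/864000
  170719/43200 849911/216000 524407/129600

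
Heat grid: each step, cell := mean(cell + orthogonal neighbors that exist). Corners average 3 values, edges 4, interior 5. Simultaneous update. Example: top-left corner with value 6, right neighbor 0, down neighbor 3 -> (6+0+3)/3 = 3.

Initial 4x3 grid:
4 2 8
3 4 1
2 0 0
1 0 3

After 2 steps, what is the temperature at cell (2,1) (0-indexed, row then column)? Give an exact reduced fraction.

Answer: 67/50

Derivation:
Step 1: cell (2,1) = 6/5
Step 2: cell (2,1) = 67/50
Full grid after step 2:
  43/12 79/24 137/36
  39/16 71/25 119/48
  139/80 67/50 129/80
  7/6 21/20 1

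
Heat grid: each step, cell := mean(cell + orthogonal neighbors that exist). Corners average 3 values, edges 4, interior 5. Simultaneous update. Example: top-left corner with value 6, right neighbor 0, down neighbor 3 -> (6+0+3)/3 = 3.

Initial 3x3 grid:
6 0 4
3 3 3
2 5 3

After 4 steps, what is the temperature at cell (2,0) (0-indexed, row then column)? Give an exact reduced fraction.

Step 1: cell (2,0) = 10/3
Step 2: cell (2,0) = 121/36
Step 3: cell (2,0) = 7043/2160
Step 4: cell (2,0) = 423841/129600
Full grid after step 4:
  135247/43200 2630747/864000 197333/64800
  1370311/432000 1141189/360000 892249/288000
  423841/129600 927749/288000 208783/64800

Answer: 423841/129600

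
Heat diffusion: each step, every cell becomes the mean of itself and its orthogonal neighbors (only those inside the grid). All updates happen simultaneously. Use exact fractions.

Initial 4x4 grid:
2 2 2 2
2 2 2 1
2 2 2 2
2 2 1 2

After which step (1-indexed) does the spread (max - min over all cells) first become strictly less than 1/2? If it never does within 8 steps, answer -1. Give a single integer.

Step 1: max=2, min=5/3, spread=1/3
  -> spread < 1/2 first at step 1
Step 2: max=2, min=31/18, spread=5/18
Step 3: max=2, min=937/540, spread=143/540
Step 4: max=446/225, min=28519/16200, spread=3593/16200
Step 5: max=53131/27000, min=172871/97200, spread=92003/486000
Step 6: max=65933/33750, min=26165143/14580000, spread=2317913/14580000
Step 7: max=15097/7776, min=790641727/437400000, spread=58564523/437400000
Step 8: max=703861007/364500000, min=23862473419/13122000000, spread=1476522833/13122000000

Answer: 1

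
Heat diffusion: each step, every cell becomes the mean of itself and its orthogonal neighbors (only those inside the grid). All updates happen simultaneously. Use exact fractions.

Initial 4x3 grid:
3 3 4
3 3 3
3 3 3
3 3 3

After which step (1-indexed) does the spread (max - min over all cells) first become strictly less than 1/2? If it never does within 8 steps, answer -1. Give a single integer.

Step 1: max=10/3, min=3, spread=1/3
  -> spread < 1/2 first at step 1
Step 2: max=59/18, min=3, spread=5/18
Step 3: max=689/216, min=3, spread=41/216
Step 4: max=81977/25920, min=3, spread=4217/25920
Step 5: max=4874749/1555200, min=21679/7200, spread=38417/311040
Step 6: max=291136211/93312000, min=434597/144000, spread=1903471/18662400
Step 7: max=17397149089/5598720000, min=13075759/4320000, spread=18038617/223948800
Step 8: max=1041037782851/335923200000, min=1179326759/388800000, spread=883978523/13436928000

Answer: 1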